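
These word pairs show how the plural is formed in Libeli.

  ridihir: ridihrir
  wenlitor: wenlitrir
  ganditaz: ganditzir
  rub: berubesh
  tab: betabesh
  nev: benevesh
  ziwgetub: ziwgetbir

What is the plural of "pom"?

rub and ziwgetub both end in -b yet inflect differently (berubesh, ziwgetbir), so the final letter is not what conditions the rule; the number of vowels is.
"pom" has 1 vowel. The stems with 1 vowel (rub → berubesh, nev → benevesh, tab → betabesh) add be- … -esh around the stem.
The other pattern: stems with 3 vowels delete the last vowel and add -ir.
So pom → bepomesh.

bepomesh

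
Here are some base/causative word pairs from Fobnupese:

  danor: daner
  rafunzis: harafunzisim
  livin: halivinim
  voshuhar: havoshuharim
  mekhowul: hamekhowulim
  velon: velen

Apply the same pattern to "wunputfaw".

"wunputfaw" has last vowel 'a'. The one such stem in the data (voshuhar → havoshuharim) adds ha- … -im around the stem, so the same rule applies.
So wunputfaw → hawunputfawim.

hawunputfawim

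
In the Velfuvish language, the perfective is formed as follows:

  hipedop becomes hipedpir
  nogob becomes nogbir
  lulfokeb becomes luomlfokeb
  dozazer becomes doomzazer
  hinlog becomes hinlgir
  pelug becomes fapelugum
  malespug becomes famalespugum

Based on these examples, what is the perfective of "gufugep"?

guomfugep

pelug and hinlog both end in -g yet inflect differently (fapelugum, hinlgir), so the final letter is not what conditions the rule; the last vowel is.
"gufugep" has last vowel 'e'. The stems whose last vowel is 'e' (lulfokeb → luomlfokeb, dozazer → doomzazer) insert -om- after the first vowel.
So gufugep → guomfugep.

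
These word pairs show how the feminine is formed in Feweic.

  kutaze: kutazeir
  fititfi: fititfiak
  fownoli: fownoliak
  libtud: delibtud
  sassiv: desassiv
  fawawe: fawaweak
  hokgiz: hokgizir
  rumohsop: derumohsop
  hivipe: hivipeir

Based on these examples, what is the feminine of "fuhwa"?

fuhwaak

"fuhwa" begins with f-. The stems beginning with f- (fititfi → fititfiak, fawawe → fawaweak, fownoli → fownoliak) add -ak.
The other patterns: stems beginning with h- or k- add -ir; stems beginning with l-, r- or s- add the prefix de-.
So fuhwa → fuhwaak.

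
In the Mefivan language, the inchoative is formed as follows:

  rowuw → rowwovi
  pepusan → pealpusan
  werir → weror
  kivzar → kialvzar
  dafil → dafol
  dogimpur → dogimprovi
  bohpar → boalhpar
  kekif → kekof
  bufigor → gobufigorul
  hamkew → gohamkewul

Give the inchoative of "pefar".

pealfar

"pefar" has last vowel 'a'. The stems whose last vowel is 'a' (bohpar → boalhpar, kivzar → kialvzar, pepusan → pealpusan) insert -al- after the first vowel.
The other patterns: stems whose last vowel is 'i' change the last vowel to 'o'; stems whose last vowel is 'e' or 'o' add go- … -ul around the stem; stems whose last vowel is 'u' delete the last vowel and add -ovi.
So pefar → pealfar.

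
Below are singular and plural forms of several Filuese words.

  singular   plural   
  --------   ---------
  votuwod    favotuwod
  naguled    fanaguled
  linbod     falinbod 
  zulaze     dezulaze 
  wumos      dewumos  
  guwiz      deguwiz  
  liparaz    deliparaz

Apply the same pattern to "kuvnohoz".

naguled and zulaze both have last vowel 'e' yet inflect differently (fanaguled, dezulaze), so the last vowel is not what conditions the rule; the final letter is.
"kuvnohoz" ends in -z. The stems ending in -z (guwiz → deguwiz, liparaz → deliparaz) add the prefix de-.
The other pattern: stems ending in -d add the prefix fa-.
So kuvnohoz → dekuvnohoz.

dekuvnohoz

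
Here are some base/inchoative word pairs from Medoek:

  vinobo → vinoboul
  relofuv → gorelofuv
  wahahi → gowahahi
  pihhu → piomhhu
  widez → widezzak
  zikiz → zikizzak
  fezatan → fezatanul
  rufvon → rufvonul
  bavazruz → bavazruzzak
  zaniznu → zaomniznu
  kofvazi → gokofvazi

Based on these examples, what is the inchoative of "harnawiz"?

"harnawiz" ends in -z. The stems ending in -z (bavazruz → bavazruzzak, zikiz → zikizzak, widez → widezzak) double the final consonant and add -ak.
So harnawiz → harnawizzak.

harnawizzak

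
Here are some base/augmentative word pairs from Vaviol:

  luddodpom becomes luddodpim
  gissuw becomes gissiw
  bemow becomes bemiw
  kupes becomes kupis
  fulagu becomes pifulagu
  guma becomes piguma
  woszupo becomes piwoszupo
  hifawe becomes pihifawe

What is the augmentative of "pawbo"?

"pawbo" ends in a vowel. The stems ending in a vowel (fulagu → pifulagu, guma → piguma, woszupo → piwoszupo) add the prefix pi-.
The other pattern: stems ending in a consonant change the last vowel to 'i'.
So pawbo → pipawbo.

pipawbo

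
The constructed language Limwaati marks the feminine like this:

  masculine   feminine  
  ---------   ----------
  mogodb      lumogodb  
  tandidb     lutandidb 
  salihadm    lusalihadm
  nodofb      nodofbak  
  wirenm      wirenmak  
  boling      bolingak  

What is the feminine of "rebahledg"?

"rebahledg" has second-to-last letter 'd'. The stems whose second-to-last letter is 'd' (mogodb → lumogodb, tandidb → lutandidb, salihadm → lusalihadm) add the prefix lu-.
So rebahledg → lurebahledg.

lurebahledg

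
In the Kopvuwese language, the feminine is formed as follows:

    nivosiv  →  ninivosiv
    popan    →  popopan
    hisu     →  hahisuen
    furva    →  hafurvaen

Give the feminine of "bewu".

habewuen

popan and furva both have last vowel 'a' yet inflect differently (popopan, hafurvaen), so the last vowel is not what conditions the rule; whether the stem ends in a vowel or a consonant is.
"bewu" ends in a vowel. The stems ending in a vowel (hisu → hahisuen, furva → hafurvaen) add ha- … -en around the stem.
So bewu → habewuen.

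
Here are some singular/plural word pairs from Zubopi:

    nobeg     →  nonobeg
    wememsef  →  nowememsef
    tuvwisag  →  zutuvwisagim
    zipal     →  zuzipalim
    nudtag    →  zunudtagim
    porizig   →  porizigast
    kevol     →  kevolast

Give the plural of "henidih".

"henidih" has last vowel 'i'. The one such stem in the data (porizig → porizigast) adds -ast, so the same rule applies.
The other patterns: stems whose last vowel is 'e' add the prefix no-; stems whose last vowel is 'a' add zu- … -im around the stem.
So henidih → henidihast.

henidihast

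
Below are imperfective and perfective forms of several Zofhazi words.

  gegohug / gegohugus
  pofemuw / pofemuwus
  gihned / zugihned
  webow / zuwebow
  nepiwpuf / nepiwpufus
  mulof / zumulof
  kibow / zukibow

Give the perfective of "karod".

zukarod

nepiwpuf and mulof both end in -f yet inflect differently (nepiwpufus, zumulof), so the final letter is not what conditions the rule; the last vowel is.
"karod" has last vowel 'o'. The stems whose last vowel is 'o' (mulof → zumulof, kibow → zukibow, webow → zuwebow) add the prefix zu-.
So karod → zukarod.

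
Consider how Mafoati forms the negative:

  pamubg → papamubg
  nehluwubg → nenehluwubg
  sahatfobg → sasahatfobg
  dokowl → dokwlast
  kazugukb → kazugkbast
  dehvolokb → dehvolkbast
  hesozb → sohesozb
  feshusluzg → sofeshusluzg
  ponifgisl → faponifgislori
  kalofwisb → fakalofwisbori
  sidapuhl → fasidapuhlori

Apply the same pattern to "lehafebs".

kazugukb and hesozb both end in -b yet inflect differently (kazugkbast, sohesozb), so the final letter is not what conditions the rule; the second-to-last letter is.
"lehafebs" has second-to-last letter 'b'. The stems whose second-to-last letter is 'b' (pamubg → papamubg, nehluwubg → nenehluwubg, sahatfobg → sasahatfobg) repeat the first consonant+vowel as a prefix.
So lehafebs → lelehafebs.

lelehafebs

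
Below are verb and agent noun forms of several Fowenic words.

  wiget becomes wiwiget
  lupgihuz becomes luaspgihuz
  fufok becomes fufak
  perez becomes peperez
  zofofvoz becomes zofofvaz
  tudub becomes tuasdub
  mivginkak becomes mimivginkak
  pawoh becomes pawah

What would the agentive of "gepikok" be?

lupgihuz and zofofvoz both end in -z yet inflect differently (luaspgihuz, zofofvaz), so the final letter is not what conditions the rule; the last vowel is.
"gepikok" has last vowel 'o'. The stems whose last vowel is 'o' (fufok → fufak, zofofvoz → zofofvaz, pawoh → pawah) change the last vowel to 'a'.
The other patterns: stems whose last vowel is 'u' insert -as- after the first vowel; stems whose last vowel is 'a' or 'e' repeat the first consonant+vowel as a prefix.
So gepikok → gepikak.

gepikak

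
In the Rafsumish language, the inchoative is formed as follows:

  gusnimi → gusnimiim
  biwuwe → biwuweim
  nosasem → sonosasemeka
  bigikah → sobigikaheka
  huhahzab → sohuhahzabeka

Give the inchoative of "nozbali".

biwuwe and nosasem both have last vowel 'e' yet inflect differently (biwuweim, sonosasemeka), so the last vowel is not what conditions the rule; whether the stem ends in a vowel or a consonant is.
"nozbali" ends in a vowel. The stems ending in a vowel (gusnimi → gusnimiim, biwuwe → biwuweim) add -im.
The other pattern: stems ending in a consonant add so- … -eka around the stem.
So nozbali → nozbaliim.

nozbaliim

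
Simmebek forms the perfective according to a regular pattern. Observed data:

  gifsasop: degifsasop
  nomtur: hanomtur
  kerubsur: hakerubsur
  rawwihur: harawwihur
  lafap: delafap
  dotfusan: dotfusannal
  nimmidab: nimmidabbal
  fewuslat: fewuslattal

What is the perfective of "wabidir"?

hawabidir

lafap and nimmidab both have last vowel 'a' yet inflect differently (delafap, nimmidabbal), so the last vowel is not what conditions the rule; the final letter is.
"wabidir" ends in -r. The stems ending in -r (rawwihur → harawwihur, nomtur → hanomtur, kerubsur → hakerubsur) add the prefix ha-.
The other patterns: stems ending in -p add the prefix de-; stems ending in -b, -n or -t double the final consonant and add -al.
So wabidir → hawabidir.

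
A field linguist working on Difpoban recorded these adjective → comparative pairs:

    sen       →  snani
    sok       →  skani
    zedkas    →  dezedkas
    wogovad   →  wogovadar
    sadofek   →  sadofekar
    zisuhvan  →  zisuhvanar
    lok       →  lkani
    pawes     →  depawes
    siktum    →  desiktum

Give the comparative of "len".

"len" has 1 vowel. The stems with 1 vowel (sen → snani, lok → lkani, sok → skani) delete the last vowel and add -ani.
The other patterns: stems with 2 vowels add the prefix de-; stems with 3 vowels add -ar.
So len → lnani.

lnani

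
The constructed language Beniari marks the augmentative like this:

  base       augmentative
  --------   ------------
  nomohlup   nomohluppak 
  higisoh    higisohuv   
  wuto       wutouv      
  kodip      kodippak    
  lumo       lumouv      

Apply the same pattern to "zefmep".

zefmeppak

kodip and wuto both have 2 vowels yet inflect differently (kodippak, wutouv), so the number of vowels is not what conditions the rule; the final letter is.
"zefmep" ends in -p. The stems ending in -p (kodip → kodippak, nomohlup → nomohluppak) double the final consonant and add -ak.
The other pattern: stems ending in -h or -o add -uv.
So zefmep → zefmeppak.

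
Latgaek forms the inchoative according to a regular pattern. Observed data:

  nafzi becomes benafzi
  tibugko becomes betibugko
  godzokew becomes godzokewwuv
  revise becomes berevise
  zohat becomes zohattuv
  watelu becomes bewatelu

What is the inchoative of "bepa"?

bebepa

"bepa" ends in a vowel. The stems ending in a vowel (watelu → bewatelu, revise → berevise, nafzi → benafzi) add the prefix be-.
The other pattern: stems ending in a consonant double the final consonant and add -uv.
So bepa → bebepa.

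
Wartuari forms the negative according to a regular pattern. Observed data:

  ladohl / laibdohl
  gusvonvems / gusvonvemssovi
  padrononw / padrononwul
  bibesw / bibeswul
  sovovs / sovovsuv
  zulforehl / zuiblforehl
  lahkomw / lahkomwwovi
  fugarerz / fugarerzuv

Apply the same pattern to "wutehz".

"wutehz" has second-to-last letter 'h'. The stems whose second-to-last letter is 'h' (ladohl → laibdohl, zulforehl → zuiblforehl) insert -ib- after the first vowel.
The other patterns: stems whose second-to-last letter is 'r' or 'v' add -uv; stems whose second-to-last letter is 'm' double the final consonant and add -ovi; stems whose second-to-last letter is 'n' or 's' add -ul.
So wutehz → wuibtehz.

wuibtehz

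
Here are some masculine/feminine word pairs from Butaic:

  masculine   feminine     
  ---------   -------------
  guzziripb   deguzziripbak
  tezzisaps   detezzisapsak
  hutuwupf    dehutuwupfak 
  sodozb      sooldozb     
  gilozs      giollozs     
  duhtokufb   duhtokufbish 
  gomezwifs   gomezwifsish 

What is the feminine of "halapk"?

dehalapkak

guzziripb and sodozb both end in -b yet inflect differently (deguzziripbak, sooldozb), so the final letter is not what conditions the rule; the second-to-last letter is.
"halapk" has second-to-last letter 'p'. The stems whose second-to-last letter is 'p' (guzziripb → deguzziripbak, tezzisaps → detezzisapsak, hutuwupf → dehutuwupfak) add de- … -ak around the stem.
So halapk → dehalapkak.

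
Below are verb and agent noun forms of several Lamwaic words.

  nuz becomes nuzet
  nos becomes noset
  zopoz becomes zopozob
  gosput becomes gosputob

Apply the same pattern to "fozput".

nuz and zopoz both end in -z yet inflect differently (nuzet, zopozob), so the final letter is not what conditions the rule; the number of vowels is.
"fozput" has 2 vowels. The stems with 2 vowels (zopoz → zopozob, gosput → gosputob) add -ob.
The other pattern: stems with 1 vowel add -et.
So fozput → fozputob.

fozputob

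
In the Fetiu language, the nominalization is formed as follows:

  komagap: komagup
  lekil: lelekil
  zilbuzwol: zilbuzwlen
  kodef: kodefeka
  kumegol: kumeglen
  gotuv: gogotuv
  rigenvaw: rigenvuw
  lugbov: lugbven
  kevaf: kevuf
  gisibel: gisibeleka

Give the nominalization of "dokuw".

dodokuw

zilbuzwol and gisibel both end in -l yet inflect differently (zilbuzwlen, gisibeleka), so the final letter is not what conditions the rule; the last vowel is.
"dokuw" has last vowel 'u'. The one such stem in the data (gotuv → gogotuv) repeats the first consonant+vowel as a prefix (as does lekil), so the same rule applies.
The other patterns: stems whose last vowel is 'o' delete the last vowel and add -en; stems whose last vowel is 'e' add -eka; stems whose last vowel is 'a' change the last vowel to 'u'.
So dokuw → dodokuw.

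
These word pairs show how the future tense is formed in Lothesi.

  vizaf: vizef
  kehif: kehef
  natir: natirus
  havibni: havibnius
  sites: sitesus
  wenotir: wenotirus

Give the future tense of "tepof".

tepef

kehif and natir both have last vowel 'i' yet inflect differently (kehef, natirus), so the last vowel is not what conditions the rule; the final letter is.
"tepof" ends in -f. The stems ending in -f (vizaf → vizef, kehif → kehef) change the last vowel to 'e'.
The other pattern: stems ending in -i, -r or -s add -us.
So tepof → tepef.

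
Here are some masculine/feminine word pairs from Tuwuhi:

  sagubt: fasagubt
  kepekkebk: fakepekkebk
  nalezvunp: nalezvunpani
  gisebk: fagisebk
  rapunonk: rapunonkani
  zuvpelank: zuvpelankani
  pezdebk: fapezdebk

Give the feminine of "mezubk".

pezdebk and zuvpelank both end in -k yet inflect differently (fapezdebk, zuvpelankani), so the final letter is not what conditions the rule; the second-to-last letter is.
"mezubk" has second-to-last letter 'b'. The stems whose second-to-last letter is 'b' (sagubt → fasagubt, pezdebk → fapezdebk, gisebk → fagisebk) add the prefix fa-.
So mezubk → famezubk.

famezubk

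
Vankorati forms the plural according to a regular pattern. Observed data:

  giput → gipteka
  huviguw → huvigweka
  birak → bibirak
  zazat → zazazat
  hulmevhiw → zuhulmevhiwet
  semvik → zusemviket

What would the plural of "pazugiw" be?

giput and zazat both end in -t yet inflect differently (gipteka, zazazat), so the final letter is not what conditions the rule; the last vowel is.
"pazugiw" has last vowel 'i'. The stems whose last vowel is 'i' (hulmevhiw → zuhulmevhiwet, semvik → zusemviket) add zu- … -et around the stem.
So pazugiw → zupazugiwet.

zupazugiwet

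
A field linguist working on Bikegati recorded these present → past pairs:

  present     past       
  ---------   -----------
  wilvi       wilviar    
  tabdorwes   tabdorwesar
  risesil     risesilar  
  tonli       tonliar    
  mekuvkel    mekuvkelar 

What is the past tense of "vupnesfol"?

vupnesfolar

Every pair shown (wilvi → wilviar, tabdorwes → tabdorwesar, risesil → risesilar, …) follows the same rule: add -ar.
So vupnesfol → vupnesfolar.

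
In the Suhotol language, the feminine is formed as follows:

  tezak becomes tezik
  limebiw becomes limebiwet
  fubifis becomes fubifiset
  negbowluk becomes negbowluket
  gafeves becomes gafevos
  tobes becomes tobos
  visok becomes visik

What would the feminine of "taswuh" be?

"taswuh" has last vowel 'u'. The one such stem in the data (negbowluk → negbowluket) adds -et, so the same rule applies.
So taswuh → taswuhet.

taswuhet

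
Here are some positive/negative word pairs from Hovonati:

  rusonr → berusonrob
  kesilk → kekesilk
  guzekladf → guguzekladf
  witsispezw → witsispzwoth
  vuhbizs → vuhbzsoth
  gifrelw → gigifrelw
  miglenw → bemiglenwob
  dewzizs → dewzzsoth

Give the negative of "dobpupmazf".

dobpupmzfoth

miglenw and witsispezw both end in -w yet inflect differently (bemiglenwob, witsispzwoth), so the final letter is not what conditions the rule; the second-to-last letter is.
"dobpupmazf" has second-to-last letter 'z'. The stems whose second-to-last letter is 'z' (witsispezw → witsispzwoth, dewzizs → dewzzsoth, vuhbizs → vuhbzsoth) delete the last vowel and add -oth.
So dobpupmazf → dobpupmzfoth.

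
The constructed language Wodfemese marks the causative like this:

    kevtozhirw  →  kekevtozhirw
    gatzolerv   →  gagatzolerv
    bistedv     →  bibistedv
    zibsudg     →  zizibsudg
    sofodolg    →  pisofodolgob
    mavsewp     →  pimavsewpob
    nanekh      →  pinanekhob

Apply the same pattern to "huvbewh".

zibsudg and sofodolg both end in -g yet inflect differently (zizibsudg, pisofodolgob), so the final letter is not what conditions the rule; the second-to-last letter is.
"huvbewh" has second-to-last letter 'w'. The one such stem in the data (mavsewp → pimavsewpob) adds pi- … -ob around the stem, so the same rule applies.
The other pattern: stems whose second-to-last letter is 'd' or 'r' repeat the first consonant+vowel as a prefix.
So huvbewh → pihuvbewhob.

pihuvbewhob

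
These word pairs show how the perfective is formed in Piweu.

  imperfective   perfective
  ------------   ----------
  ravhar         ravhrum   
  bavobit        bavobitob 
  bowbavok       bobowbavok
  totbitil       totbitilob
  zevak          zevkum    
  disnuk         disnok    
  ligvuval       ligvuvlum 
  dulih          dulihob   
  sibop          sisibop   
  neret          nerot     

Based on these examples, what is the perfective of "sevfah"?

bowbavok and zevak both end in -k yet inflect differently (bobowbavok, zevkum), so the final letter is not what conditions the rule; the last vowel is.
"sevfah" has last vowel 'a'. The stems whose last vowel is 'a' (ravhar → ravhrum, zevak → zevkum, ligvuval → ligvuvlum) delete the last vowel and add -um.
So sevfah → sevfhum.

sevfhum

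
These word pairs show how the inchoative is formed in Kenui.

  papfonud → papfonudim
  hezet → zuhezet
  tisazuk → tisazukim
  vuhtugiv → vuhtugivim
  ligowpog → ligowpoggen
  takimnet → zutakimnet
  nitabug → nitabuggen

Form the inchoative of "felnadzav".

felnadzavim

"felnadzav" ends in -v. The one such stem in the data (vuhtugiv → vuhtugivim) adds -im, so the same rule applies.
The other patterns: stems ending in -g double the final consonant and add -en; stems ending in -t add the prefix zu-.
So felnadzav → felnadzavim.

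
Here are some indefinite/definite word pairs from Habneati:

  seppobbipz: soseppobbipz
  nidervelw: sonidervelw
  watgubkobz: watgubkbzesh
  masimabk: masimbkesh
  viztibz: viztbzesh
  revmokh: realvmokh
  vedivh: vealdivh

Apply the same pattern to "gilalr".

sogilalr

seppobbipz and watgubkobz both end in -z yet inflect differently (soseppobbipz, watgubkbzesh), so the final letter is not what conditions the rule; the second-to-last letter is.
"gilalr" has second-to-last letter 'l'. The one such stem in the data (nidervelw → sonidervelw) adds the prefix so-, so the same rule applies.
The other patterns: stems whose second-to-last letter is 'b' delete the last vowel and add -esh; stems whose second-to-last letter is 'k' or 'v' insert -al- after the first vowel.
So gilalr → sogilalr.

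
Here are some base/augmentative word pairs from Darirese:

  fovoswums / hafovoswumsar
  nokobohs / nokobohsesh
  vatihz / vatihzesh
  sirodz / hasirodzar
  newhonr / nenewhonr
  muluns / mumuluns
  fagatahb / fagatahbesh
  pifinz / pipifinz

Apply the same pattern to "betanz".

vatihz and pifinz both end in -z yet inflect differently (vatihzesh, pipifinz), so the final letter is not what conditions the rule; the second-to-last letter is.
"betanz" has second-to-last letter 'n'. The stems whose second-to-last letter is 'n' (pifinz → pipifinz, newhonr → nenewhonr, muluns → mumuluns) repeat the first consonant+vowel as a prefix.
So betanz → bebetanz.

bebetanz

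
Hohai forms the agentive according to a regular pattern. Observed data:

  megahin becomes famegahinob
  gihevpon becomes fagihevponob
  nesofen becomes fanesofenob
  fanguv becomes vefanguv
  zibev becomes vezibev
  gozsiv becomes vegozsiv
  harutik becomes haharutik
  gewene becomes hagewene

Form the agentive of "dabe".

nesofen and zibev both have last vowel 'e' yet inflect differently (fanesofenob, vezibev), so the last vowel is not what conditions the rule; the final letter is.
"dabe" ends in -e. The one such stem in the data (gewene → hagewene) adds the prefix ha-, so the same rule applies.
So dabe → hadabe.

hadabe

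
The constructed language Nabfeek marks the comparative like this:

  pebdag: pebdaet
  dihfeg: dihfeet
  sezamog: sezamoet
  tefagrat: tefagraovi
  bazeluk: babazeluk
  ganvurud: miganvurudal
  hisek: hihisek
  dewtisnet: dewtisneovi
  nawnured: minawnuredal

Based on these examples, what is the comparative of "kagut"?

nawnured and dewtisnet both have last vowel 'e' yet inflect differently (minawnuredal, dewtisneovi), so the last vowel is not what conditions the rule; the final letter is.
"kagut" ends in -t. The stems ending in -t (dewtisnet → dewtisneovi, tefagrat → tefagraovi) drop the final letter and add -ovi.
The other patterns: stems ending in -d add mi- … -al around the stem; stems ending in -g drop the final letter and add -et; stems ending in -k repeat the first consonant+vowel as a prefix.
So kagut → kaguovi.

kaguovi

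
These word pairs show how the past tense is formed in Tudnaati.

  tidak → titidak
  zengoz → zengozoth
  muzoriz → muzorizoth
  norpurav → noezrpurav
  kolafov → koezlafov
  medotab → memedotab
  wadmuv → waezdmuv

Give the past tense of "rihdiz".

kolafov and zengoz both have last vowel 'o' yet inflect differently (koezlafov, zengozoth), so the last vowel is not what conditions the rule; the final letter is.
"rihdiz" ends in -z. The stems ending in -z (muzoriz → muzorizoth, zengoz → zengozoth) add -oth.
So rihdiz → rihdizoth.

rihdizoth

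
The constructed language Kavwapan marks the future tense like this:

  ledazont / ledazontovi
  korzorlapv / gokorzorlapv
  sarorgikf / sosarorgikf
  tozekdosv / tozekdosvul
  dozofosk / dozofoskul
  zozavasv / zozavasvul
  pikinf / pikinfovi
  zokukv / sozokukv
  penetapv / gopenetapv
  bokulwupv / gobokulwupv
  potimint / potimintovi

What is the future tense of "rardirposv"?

tozekdosv and korzorlapv both end in -v yet inflect differently (tozekdosvul, gokorzorlapv), so the final letter is not what conditions the rule; the second-to-last letter is.
"rardirposv" has second-to-last letter 's'. The stems whose second-to-last letter is 's' (dozofosk → dozofoskul, tozekdosv → tozekdosvul, zozavasv → zozavasvul) add -ul.
The other patterns: stems whose second-to-last letter is 'n' add -ovi; stems whose second-to-last letter is 'p' add the prefix go-; stems whose second-to-last letter is 'k' add the prefix so-.
So rardirposv → rardirposvul.

rardirposvul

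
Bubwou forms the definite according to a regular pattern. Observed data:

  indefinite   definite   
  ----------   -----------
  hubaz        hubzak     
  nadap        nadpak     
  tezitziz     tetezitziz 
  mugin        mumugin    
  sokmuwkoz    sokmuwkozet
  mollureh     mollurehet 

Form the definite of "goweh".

gowehet

hubaz and tezitziz both end in -z yet inflect differently (hubzak, tetezitziz), so the final letter is not what conditions the rule; the last vowel is.
"goweh" has last vowel 'e'. The one such stem in the data (mollureh → mollurehet) adds -et, so the same rule applies.
So goweh → gowehet.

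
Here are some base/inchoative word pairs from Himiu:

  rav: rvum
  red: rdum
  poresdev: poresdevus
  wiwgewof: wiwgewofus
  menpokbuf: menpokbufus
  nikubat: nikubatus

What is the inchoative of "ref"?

rav and poresdev both end in -v yet inflect differently (rvum, poresdevus), so the final letter is not what conditions the rule; the number of vowels is.
"ref" has 1 vowel. The stems with 1 vowel (rav → rvum, red → rdum) delete the last vowel and add -um.
The other pattern: stems with 3 vowels add -us.
So ref → rfum.

rfum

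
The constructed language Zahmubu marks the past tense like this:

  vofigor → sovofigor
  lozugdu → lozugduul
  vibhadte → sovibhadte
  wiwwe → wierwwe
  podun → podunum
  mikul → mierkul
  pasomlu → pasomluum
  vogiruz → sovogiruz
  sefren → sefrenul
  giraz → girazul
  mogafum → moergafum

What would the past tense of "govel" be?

govelul

vibhadte and wiwwe both end in -e yet inflect differently (sovibhadte, wierwwe), so the final letter is not what conditions the rule; the first letter is.
"govel" begins with g-. The one such stem in the data (giraz → girazul) adds -ul, so the same rule applies.
The other patterns: stems beginning with v- add the prefix so-; stems beginning with p- add -um; stems beginning with m- or w- insert -er- after the first vowel.
So govel → govelul.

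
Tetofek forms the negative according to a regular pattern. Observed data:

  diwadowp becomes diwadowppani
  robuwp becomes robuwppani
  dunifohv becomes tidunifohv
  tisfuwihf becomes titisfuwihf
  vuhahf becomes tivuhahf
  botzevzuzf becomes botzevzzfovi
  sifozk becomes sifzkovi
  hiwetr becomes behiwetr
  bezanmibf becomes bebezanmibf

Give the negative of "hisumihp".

tihisumihp

tisfuwihf and botzevzuzf both end in -f yet inflect differently (titisfuwihf, botzevzzfovi), so the final letter is not what conditions the rule; the second-to-last letter is.
"hisumihp" has second-to-last letter 'h'. The stems whose second-to-last letter is 'h' (dunifohv → tidunifohv, tisfuwihf → titisfuwihf, vuhahf → tivuhahf) add the prefix ti-.
So hisumihp → tihisumihp.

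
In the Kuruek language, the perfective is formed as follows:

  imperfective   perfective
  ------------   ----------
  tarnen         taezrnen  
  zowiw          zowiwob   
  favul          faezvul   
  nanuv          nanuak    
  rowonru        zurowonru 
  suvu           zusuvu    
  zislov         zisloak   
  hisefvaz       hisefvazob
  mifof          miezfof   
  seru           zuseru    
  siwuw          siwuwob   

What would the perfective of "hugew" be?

hugewob

rowonru and siwuw both have last vowel 'u' yet inflect differently (zurowonru, siwuwob), so the last vowel is not what conditions the rule; the final letter is.
"hugew" ends in -w. The stems ending in -w (zowiw → zowiwob, siwuw → siwuwob) add -ob.
So hugew → hugewob.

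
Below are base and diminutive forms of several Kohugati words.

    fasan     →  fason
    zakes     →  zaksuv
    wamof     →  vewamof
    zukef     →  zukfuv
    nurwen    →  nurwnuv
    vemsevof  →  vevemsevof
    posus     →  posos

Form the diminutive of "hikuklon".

vehikuklon

wamof and zukef both end in -f yet inflect differently (vewamof, zukfuv), so the final letter is not what conditions the rule; the last vowel is.
"hikuklon" has last vowel 'o'. The stems whose last vowel is 'o' (wamof → vewamof, vemsevof → vevemsevof) add the prefix ve-.
So hikuklon → vehikuklon.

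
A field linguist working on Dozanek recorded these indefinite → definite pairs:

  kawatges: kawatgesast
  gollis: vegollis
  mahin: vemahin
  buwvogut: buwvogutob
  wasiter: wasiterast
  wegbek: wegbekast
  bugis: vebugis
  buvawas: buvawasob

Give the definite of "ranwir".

"ranwir" has last vowel 'i'. The stems whose last vowel is 'i' (bugis → vebugis, gollis → vegollis, mahin → vemahin) add the prefix ve-.
So ranwir → veranwir.

veranwir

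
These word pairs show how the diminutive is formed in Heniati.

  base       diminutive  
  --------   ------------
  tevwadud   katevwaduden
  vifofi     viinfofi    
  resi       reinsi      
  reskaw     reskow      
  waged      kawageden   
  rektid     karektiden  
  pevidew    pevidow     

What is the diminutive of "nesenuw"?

rektid and resi both have last vowel 'i' yet inflect differently (karektiden, reinsi), so the last vowel is not what conditions the rule; the final letter is.
"nesenuw" ends in -w. The stems ending in -w (reskaw → reskow, pevidew → pevidow) change the last vowel to 'o'.
The other patterns: stems ending in -d add ka- … -en around the stem; stems ending in -i insert -in- after the first vowel.
So nesenuw → nesenow.

nesenow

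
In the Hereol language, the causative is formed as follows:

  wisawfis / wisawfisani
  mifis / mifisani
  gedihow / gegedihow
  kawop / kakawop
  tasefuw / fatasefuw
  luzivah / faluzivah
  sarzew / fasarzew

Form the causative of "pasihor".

papasihor

gedihow and tasefuw both end in -w yet inflect differently (gegedihow, fatasefuw), so the final letter is not what conditions the rule; the last vowel is.
"pasihor" has last vowel 'o'. The stems whose last vowel is 'o' (gedihow → gegedihow, kawop → kakawop) repeat the first consonant+vowel as a prefix.
So pasihor → papasihor.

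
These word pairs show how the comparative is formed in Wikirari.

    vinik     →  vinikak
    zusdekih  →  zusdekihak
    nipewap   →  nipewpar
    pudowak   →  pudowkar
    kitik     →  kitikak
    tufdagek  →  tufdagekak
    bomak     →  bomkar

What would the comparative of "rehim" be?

"rehim" has last vowel 'i'. The stems whose last vowel is 'i' (kitik → kitikak, vinik → vinikak, zusdekih → zusdekihak) add -ak.
The other pattern: stems whose last vowel is 'a' delete the last vowel and add -ar.
So rehim → rehimak.

rehimak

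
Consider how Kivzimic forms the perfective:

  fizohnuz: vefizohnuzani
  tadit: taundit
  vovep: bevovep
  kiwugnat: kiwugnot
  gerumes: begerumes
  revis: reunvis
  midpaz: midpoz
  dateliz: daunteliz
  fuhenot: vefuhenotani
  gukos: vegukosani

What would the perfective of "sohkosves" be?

besohkosves

dateliz and midpaz both end in -z yet inflect differently (daunteliz, midpoz), so the final letter is not what conditions the rule; the last vowel is.
"sohkosves" has last vowel 'e'. The stems whose last vowel is 'e' (gerumes → begerumes, vovep → bevovep) add the prefix be-.
The other patterns: stems whose last vowel is 'i' insert -un- after the first vowel; stems whose last vowel is 'a' change the last vowel to 'o'; stems whose last vowel is 'o' or 'u' add ve- … -ani around the stem.
So sohkosves → besohkosves.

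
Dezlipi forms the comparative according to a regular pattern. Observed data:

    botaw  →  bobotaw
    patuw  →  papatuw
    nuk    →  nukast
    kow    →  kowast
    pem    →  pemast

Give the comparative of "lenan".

lelenan

"lenan" has 2 vowels. The stems with 2 vowels (botaw → bobotaw, patuw → papatuw) repeat the first consonant+vowel as a prefix.
The other pattern: stems with 1 vowel add -ast.
So lenan → lelenan.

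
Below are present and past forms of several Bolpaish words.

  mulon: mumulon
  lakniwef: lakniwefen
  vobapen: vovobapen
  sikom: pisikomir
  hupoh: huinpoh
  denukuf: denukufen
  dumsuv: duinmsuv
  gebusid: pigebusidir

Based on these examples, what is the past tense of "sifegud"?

pisifegudir

"sifegud" ends in -d. The one such stem in the data (gebusid → pigebusidir) adds pi- … -ir around the stem, so the same rule applies.
So sifegud → pisifegudir.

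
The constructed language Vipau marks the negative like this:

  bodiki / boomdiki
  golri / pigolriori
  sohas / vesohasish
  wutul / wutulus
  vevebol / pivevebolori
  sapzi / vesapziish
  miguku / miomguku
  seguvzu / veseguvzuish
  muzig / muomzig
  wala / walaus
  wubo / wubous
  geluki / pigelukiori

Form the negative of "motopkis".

moomtopkis

sapzi and geluki both end in -i yet inflect differently (vesapziish, pigelukiori), so the final letter is not what conditions the rule; the first letter is.
"motopkis" begins with m-. The stems beginning with m- (miguku → miomguku, muzig → muomzig) insert -om- after the first vowel.
The other patterns: stems beginning with s- add ve- … -ish around the stem; stems beginning with g- or v- add pi- … -ori around the stem; stems beginning with w- add -us.
So motopkis → moomtopkis.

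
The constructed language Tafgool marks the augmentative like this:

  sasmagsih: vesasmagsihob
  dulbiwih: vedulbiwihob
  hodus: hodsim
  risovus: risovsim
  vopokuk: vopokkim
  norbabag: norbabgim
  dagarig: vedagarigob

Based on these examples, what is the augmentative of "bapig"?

vebapigob

"bapig" has last vowel 'i'. The stems whose last vowel is 'i' (dagarig → vedagarigob, sasmagsih → vesasmagsihob, dulbiwih → vedulbiwihob) add ve- … -ob around the stem.
So bapig → vebapigob.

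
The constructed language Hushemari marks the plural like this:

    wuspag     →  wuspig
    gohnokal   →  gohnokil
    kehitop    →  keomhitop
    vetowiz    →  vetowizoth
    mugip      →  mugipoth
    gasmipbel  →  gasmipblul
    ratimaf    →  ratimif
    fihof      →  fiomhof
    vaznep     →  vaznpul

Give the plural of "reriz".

rerizoth

mugip and kehitop both end in -p yet inflect differently (mugipoth, keomhitop), so the final letter is not what conditions the rule; the last vowel is.
"reriz" has last vowel 'i'. The stems whose last vowel is 'i' (vetowiz → vetowizoth, mugip → mugipoth) add -oth.
The other patterns: stems whose last vowel is 'o' insert -om- after the first vowel; stems whose last vowel is 'e' delete the last vowel and add -ul; stems whose last vowel is 'a' change the last vowel to 'i'.
So reriz → rerizoth.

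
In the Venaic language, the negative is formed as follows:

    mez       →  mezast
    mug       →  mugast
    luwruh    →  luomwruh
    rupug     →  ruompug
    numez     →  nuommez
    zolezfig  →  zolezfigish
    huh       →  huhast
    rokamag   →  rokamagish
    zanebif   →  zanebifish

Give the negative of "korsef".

koomrsef

mez and numez both end in -z yet inflect differently (mezast, nuommez), so the final letter is not what conditions the rule; the number of vowels is.
"korsef" has 2 vowels. The stems with 2 vowels (numez → nuommez, rupug → ruompug, luwruh → luomwruh) insert -om- after the first vowel.
So korsef → koomrsef.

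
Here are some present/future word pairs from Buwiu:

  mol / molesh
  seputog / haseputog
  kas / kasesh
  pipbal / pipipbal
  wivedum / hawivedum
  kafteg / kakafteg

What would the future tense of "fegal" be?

mol and pipbal both end in -l yet inflect differently (molesh, pipipbal), so the final letter is not what conditions the rule; the number of vowels is.
"fegal" has 2 vowels. The stems with 2 vowels (pipbal → pipipbal, kafteg → kakafteg) repeat the first consonant+vowel as a prefix.
The other patterns: stems with 1 vowel add -esh; stems with 3 vowels add the prefix ha-.
So fegal → fefegal.

fefegal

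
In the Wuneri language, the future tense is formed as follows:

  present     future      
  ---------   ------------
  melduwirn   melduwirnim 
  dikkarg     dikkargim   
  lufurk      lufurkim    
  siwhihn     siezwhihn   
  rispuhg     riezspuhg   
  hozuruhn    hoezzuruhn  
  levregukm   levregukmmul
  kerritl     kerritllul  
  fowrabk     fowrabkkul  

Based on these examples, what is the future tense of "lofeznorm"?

melduwirn and siwhihn both end in -n yet inflect differently (melduwirnim, siezwhihn), so the final letter is not what conditions the rule; the second-to-last letter is.
"lofeznorm" has second-to-last letter 'r'. The stems whose second-to-last letter is 'r' (melduwirn → melduwirnim, dikkarg → dikkargim, lufurk → lufurkim) add -im.
The other patterns: stems whose second-to-last letter is 'h' insert -ez- after the first vowel; stems whose second-to-last letter is 'b', 'k' or 't' double the final consonant and add -ul.
So lofeznorm → lofeznormim.

lofeznormim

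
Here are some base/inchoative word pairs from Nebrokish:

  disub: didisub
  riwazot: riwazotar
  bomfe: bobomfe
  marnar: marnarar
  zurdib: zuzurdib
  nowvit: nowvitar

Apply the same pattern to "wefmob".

wewefmob

zurdib and nowvit both have last vowel 'i' yet inflect differently (zuzurdib, nowvitar), so the last vowel is not what conditions the rule; the final letter is.
"wefmob" ends in -b. The stems ending in -b (zurdib → zuzurdib, disub → didisub) repeat the first consonant+vowel as a prefix.
The other pattern: stems ending in -r or -t add -ar.
So wefmob → wewefmob.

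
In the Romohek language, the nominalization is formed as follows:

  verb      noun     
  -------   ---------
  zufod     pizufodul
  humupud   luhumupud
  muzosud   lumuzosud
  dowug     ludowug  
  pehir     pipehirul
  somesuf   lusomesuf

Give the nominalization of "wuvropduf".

"wuvropduf" has last vowel 'u'. The stems whose last vowel is 'u' (dowug → ludowug, muzosud → lumuzosud, somesuf → lusomesuf) add the prefix lu-.
So wuvropduf → luwuvropduf.

luwuvropduf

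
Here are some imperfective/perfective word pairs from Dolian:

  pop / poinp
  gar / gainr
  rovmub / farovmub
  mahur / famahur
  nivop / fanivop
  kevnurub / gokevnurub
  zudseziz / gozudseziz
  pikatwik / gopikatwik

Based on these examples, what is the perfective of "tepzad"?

"tepzad" has 2 vowels. The stems with 2 vowels (rovmub → farovmub, mahur → famahur, nivop → fanivop) add the prefix fa-.
So tepzad → fatepzad.

fatepzad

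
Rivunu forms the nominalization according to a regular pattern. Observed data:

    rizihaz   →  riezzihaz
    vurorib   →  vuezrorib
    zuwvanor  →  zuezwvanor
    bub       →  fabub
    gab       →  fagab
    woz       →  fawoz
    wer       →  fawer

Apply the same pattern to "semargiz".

vurorib and bub both end in -b yet inflect differently (vuezrorib, fabub), so the final letter is not what conditions the rule; the number of vowels is.
"semargiz" has 3 vowels. The stems with 3 vowels (rizihaz → riezzihaz, vurorib → vuezrorib, zuwvanor → zuezwvanor) insert -ez- after the first vowel.
So semargiz → seezmargiz.

seezmargiz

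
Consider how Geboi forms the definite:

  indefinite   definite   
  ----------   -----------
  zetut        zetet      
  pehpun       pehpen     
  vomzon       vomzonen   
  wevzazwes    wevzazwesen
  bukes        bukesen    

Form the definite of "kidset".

kidseten

pehpun and vomzon both end in -n yet inflect differently (pehpen, vomzonen), so the final letter is not what conditions the rule; the last vowel is.
"kidset" has last vowel 'e'. The stems whose last vowel is 'e' (wevzazwes → wevzazwesen, bukes → bukesen) add -en.
So kidset → kidseten.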